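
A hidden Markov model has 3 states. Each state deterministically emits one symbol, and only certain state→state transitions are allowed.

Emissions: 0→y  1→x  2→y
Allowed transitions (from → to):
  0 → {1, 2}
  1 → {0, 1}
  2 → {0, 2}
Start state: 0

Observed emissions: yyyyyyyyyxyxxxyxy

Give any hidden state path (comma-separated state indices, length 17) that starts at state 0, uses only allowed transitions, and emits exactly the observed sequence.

0,2,0,2,2,2,2,2,0,1,0,1,1,1,0,1,0

  [0] y  {0,2}  => 0  start
  [1] y  {0,2}  => 2  0->2 ok
  [2] y  {0,2}  => 0  2->0 ok
  [3] y  {0,2}  => 2  0->2 ok
  [4] y  {0,2}  => 2  2->2 ok
  [5] y  {0,2}  => 2  2->2 ok
  [6] y  {0,2}  => 2  2->2 ok
  [7] y  {0,2}  => 2  2->2 ok
  [8] y  {0,2}  => 0  2->0 ok
  [9] x  {1}  => 1  0->1 ok
  [10] y  {0,2}  => 0  1->0 ok
  [11] x  {1}  => 1  0->1 ok
  [12] x  {1}  => 1  1->1 ok
  [13] x  {1}  => 1  1->1 ok
  [14] y  {0,2}  => 0  1->0 ok
  [15] x  {1}  => 1  0->1 ok
  [16] y  {0,2}  => 0  1->0 ok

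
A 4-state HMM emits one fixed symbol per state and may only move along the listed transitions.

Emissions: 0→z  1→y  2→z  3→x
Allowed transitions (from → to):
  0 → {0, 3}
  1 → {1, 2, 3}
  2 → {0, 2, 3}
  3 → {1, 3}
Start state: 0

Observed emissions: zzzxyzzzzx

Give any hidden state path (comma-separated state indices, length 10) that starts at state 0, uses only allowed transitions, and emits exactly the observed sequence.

0,0,0,3,1,2,2,2,0,3

  pos 0: z in {0,2}, choose 0; start
  pos 1: z in {0,2}, choose 0; 0->0 ok
  pos 2: z in {0,2}, choose 0; 0->0 ok
  pos 3: x in {3}, choose 3; 0->3 ok
  pos 4: y in {1}, choose 1; 3->1 ok
  pos 5: z in {0,2}, choose 2; 1->2 ok
  pos 6: z in {0,2}, choose 2; 2->2 ok
  pos 7: z in {0,2}, choose 2; 2->2 ok
  pos 8: z in {0,2}, choose 0; 2->0 ok
  pos 9: x in {3}, choose 3; 0->3 ok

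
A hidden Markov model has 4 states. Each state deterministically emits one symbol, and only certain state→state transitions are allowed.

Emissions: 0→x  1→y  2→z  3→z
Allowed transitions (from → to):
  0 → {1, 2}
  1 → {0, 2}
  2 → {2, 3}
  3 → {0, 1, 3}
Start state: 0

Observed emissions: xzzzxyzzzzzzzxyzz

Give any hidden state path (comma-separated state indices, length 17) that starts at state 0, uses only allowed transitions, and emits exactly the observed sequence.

  pos 0: x in {0}, choose 0; start
  pos 1: z in {2,3}, choose 2; 0->2 ok
  pos 2: z in {2,3}, choose 2; 2->2 ok
  pos 3: z in {2,3}, choose 3; 2->3 ok
  pos 4: x in {0}, choose 0; 3->0 ok
  pos 5: y in {1}, choose 1; 0->1 ok
  pos 6: z in {2,3}, choose 2; 1->2 ok
  pos 7: z in {2,3}, choose 2; 2->2 ok
  pos 8: z in {2,3}, choose 2; 2->2 ok
  pos 9: z in {2,3}, choose 3; 2->3 ok
  pos 10: z in {2,3}, choose 3; 3->3 ok
  pos 11: z in {2,3}, choose 3; 3->3 ok
  pos 12: z in {2,3}, choose 3; 3->3 ok
  pos 13: x in {0}, choose 0; 3->0 ok
  pos 14: y in {1}, choose 1; 0->1 ok
  pos 15: z in {2,3}, choose 2; 1->2 ok
  pos 16: z in {2,3}, choose 2; 2->2 ok

0,2,2,3,0,1,2,2,2,3,3,3,3,0,1,2,2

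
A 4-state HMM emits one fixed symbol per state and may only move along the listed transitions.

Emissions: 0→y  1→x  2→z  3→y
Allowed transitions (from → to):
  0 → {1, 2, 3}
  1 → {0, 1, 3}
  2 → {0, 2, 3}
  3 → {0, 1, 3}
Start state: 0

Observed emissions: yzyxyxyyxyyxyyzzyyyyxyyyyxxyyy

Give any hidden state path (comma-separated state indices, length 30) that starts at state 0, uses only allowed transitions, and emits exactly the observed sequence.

0,2,3,1,3,1,3,3,1,3,3,1,3,0,2,2,0,3,3,3,1,3,3,3,0,1,1,3,3,0

  [0] y  {0,3}  => 0  start
  [1] z  {2}  => 2  0->2 ok
  [2] y  {0,3}  => 3  2->3 ok
  [3] x  {1}  => 1  3->1 ok
  [4] y  {0,3}  => 3  1->3 ok
  [5] x  {1}  => 1  3->1 ok
  [6] y  {0,3}  => 3  1->3 ok
  [7] y  {0,3}  => 3  3->3 ok
  [8] x  {1}  => 1  3->1 ok
  [9] y  {0,3}  => 3  1->3 ok
  [10] y  {0,3}  => 3  3->3 ok
  [11] x  {1}  => 1  3->1 ok
  [12] y  {0,3}  => 3  1->3 ok
  [13] y  {0,3}  => 0  3->0 ok
  [14] z  {2}  => 2  0->2 ok
  [15] z  {2}  => 2  2->2 ok
  [16] y  {0,3}  => 0  2->0 ok
  [17] y  {0,3}  => 3  0->3 ok
  [18] y  {0,3}  => 3  3->3 ok
  [19] y  {0,3}  => 3  3->3 ok
  [20] x  {1}  => 1  3->1 ok
  [21] y  {0,3}  => 3  1->3 ok
  [22] y  {0,3}  => 3  3->3 ok
  [23] y  {0,3}  => 3  3->3 ok
  [24] y  {0,3}  => 0  3->0 ok
  [25] x  {1}  => 1  0->1 ok
  [26] x  {1}  => 1  1->1 ok
  [27] y  {0,3}  => 3  1->3 ok
  [28] y  {0,3}  => 3  3->3 ok
  [29] y  {0,3}  => 0  3->0 ok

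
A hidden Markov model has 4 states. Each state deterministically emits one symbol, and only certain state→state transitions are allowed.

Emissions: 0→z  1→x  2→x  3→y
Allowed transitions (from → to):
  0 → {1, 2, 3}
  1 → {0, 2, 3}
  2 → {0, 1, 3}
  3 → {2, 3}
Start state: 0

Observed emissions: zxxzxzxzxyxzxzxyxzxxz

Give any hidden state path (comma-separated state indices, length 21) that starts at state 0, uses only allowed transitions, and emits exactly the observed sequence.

0,2,1,0,2,0,1,0,2,3,2,0,1,0,2,3,2,0,1,2,0

  t0 'z' -> {0}, take 0 (start)
  t1 'x' -> {1,2}, take 2 (0->2 ok)
  t2 'x' -> {1,2}, take 1 (2->1 ok)
  t3 'z' -> {0}, take 0 (1->0 ok)
  t4 'x' -> {1,2}, take 2 (0->2 ok)
  t5 'z' -> {0}, take 0 (2->0 ok)
  t6 'x' -> {1,2}, take 1 (0->1 ok)
  t7 'z' -> {0}, take 0 (1->0 ok)
  t8 'x' -> {1,2}, take 2 (0->2 ok)
  t9 'y' -> {3}, take 3 (2->3 ok)
  t10 'x' -> {1,2}, take 2 (3->2 ok)
  t11 'z' -> {0}, take 0 (2->0 ok)
  t12 'x' -> {1,2}, take 1 (0->1 ok)
  t13 'z' -> {0}, take 0 (1->0 ok)
  t14 'x' -> {1,2}, take 2 (0->2 ok)
  t15 'y' -> {3}, take 3 (2->3 ok)
  t16 'x' -> {1,2}, take 2 (3->2 ok)
  t17 'z' -> {0}, take 0 (2->0 ok)
  t18 'x' -> {1,2}, take 1 (0->1 ok)
  t19 'x' -> {1,2}, take 2 (1->2 ok)
  t20 'z' -> {0}, take 0 (2->0 ok)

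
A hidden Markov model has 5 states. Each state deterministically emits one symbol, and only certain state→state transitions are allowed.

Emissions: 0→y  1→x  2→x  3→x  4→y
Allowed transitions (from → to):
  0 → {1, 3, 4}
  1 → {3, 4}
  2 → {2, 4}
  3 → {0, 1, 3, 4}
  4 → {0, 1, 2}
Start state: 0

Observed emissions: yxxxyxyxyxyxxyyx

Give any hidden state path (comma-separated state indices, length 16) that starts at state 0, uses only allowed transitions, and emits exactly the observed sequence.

  pos 0: y in {0,4}, choose 0; start
  pos 1: x in {1,2,3}, choose 3; 0->3 ok
  pos 2: x in {1,2,3}, choose 3; 3->3 ok
  pos 3: x in {1,2,3}, choose 3; 3->3 ok
  pos 4: y in {0,4}, choose 0; 3->0 ok
  pos 5: x in {1,2,3}, choose 3; 0->3 ok
  pos 6: y in {0,4}, choose 0; 3->0 ok
  pos 7: x in {1,2,3}, choose 1; 0->1 ok
  pos 8: y in {0,4}, choose 4; 1->4 ok
  pos 9: x in {1,2,3}, choose 2; 4->2 ok
  pos 10: y in {0,4}, choose 4; 2->4 ok
  pos 11: x in {1,2,3}, choose 1; 4->1 ok
  pos 12: x in {1,2,3}, choose 3; 1->3 ok
  pos 13: y in {0,4}, choose 4; 3->4 ok
  pos 14: y in {0,4}, choose 0; 4->0 ok
  pos 15: x in {1,2,3}, choose 3; 0->3 ok

0,3,3,3,0,3,0,1,4,2,4,1,3,4,0,3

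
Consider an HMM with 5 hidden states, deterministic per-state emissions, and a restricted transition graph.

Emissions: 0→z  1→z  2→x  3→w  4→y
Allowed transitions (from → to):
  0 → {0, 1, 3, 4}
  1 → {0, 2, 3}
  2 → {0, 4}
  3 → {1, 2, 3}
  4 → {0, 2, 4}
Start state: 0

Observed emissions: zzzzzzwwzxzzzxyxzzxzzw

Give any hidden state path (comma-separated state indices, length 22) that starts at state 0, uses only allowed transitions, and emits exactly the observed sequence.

0,0,0,0,1,0,3,3,1,2,0,0,1,2,4,2,0,1,2,0,0,3

  t0 'z' -> {0,1}, take 0 (start)
  t1 'z' -> {0,1}, take 0 (0->0 ok)
  t2 'z' -> {0,1}, take 0 (0->0 ok)
  t3 'z' -> {0,1}, take 0 (0->0 ok)
  t4 'z' -> {0,1}, take 1 (0->1 ok)
  t5 'z' -> {0,1}, take 0 (1->0 ok)
  t6 'w' -> {3}, take 3 (0->3 ok)
  t7 'w' -> {3}, take 3 (3->3 ok)
  t8 'z' -> {0,1}, take 1 (3->1 ok)
  t9 'x' -> {2}, take 2 (1->2 ok)
  t10 'z' -> {0,1}, take 0 (2->0 ok)
  t11 'z' -> {0,1}, take 0 (0->0 ok)
  t12 'z' -> {0,1}, take 1 (0->1 ok)
  t13 'x' -> {2}, take 2 (1->2 ok)
  t14 'y' -> {4}, take 4 (2->4 ok)
  t15 'x' -> {2}, take 2 (4->2 ok)
  t16 'z' -> {0,1}, take 0 (2->0 ok)
  t17 'z' -> {0,1}, take 1 (0->1 ok)
  t18 'x' -> {2}, take 2 (1->2 ok)
  t19 'z' -> {0,1}, take 0 (2->0 ok)
  t20 'z' -> {0,1}, take 0 (0->0 ok)
  t21 'w' -> {3}, take 3 (0->3 ok)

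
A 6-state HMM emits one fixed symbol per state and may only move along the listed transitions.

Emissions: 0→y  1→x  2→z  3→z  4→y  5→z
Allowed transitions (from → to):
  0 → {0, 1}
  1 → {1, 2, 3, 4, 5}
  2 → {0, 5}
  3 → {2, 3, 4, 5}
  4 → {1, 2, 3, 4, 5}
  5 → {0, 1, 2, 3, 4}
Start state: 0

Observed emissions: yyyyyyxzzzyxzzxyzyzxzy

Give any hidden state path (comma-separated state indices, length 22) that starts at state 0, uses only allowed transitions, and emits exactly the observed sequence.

0,0,0,0,0,0,1,5,3,2,0,1,3,5,1,4,3,4,5,1,5,4

  pos 0: y in {0,4}, choose 0; start
  pos 1: y in {0,4}, choose 0; 0->0 ok
  pos 2: y in {0,4}, choose 0; 0->0 ok
  pos 3: y in {0,4}, choose 0; 0->0 ok
  pos 4: y in {0,4}, choose 0; 0->0 ok
  pos 5: y in {0,4}, choose 0; 0->0 ok
  pos 6: x in {1}, choose 1; 0->1 ok
  pos 7: z in {2,3,5}, choose 5; 1->5 ok
  pos 8: z in {2,3,5}, choose 3; 5->3 ok
  pos 9: z in {2,3,5}, choose 2; 3->2 ok
  pos 10: y in {0,4}, choose 0; 2->0 ok
  pos 11: x in {1}, choose 1; 0->1 ok
  pos 12: z in {2,3,5}, choose 3; 1->3 ok
  pos 13: z in {2,3,5}, choose 5; 3->5 ok
  pos 14: x in {1}, choose 1; 5->1 ok
  pos 15: y in {0,4}, choose 4; 1->4 ok
  pos 16: z in {2,3,5}, choose 3; 4->3 ok
  pos 17: y in {0,4}, choose 4; 3->4 ok
  pos 18: z in {2,3,5}, choose 5; 4->5 ok
  pos 19: x in {1}, choose 1; 5->1 ok
  pos 20: z in {2,3,5}, choose 5; 1->5 ok
  pos 21: y in {0,4}, choose 4; 5->4 ok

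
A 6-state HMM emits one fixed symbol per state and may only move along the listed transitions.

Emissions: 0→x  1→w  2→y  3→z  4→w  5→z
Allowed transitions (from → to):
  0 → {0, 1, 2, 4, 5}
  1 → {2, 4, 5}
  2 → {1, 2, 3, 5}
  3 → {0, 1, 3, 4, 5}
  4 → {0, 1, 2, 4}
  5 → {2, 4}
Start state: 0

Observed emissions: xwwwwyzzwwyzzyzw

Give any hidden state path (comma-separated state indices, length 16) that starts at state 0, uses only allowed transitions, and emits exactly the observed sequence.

0,1,4,4,4,2,3,5,4,4,2,3,5,2,3,1

  pos 0: x in {0}, choose 0; start
  pos 1: w in {1,4}, choose 1; 0->1 ok
  pos 2: w in {1,4}, choose 4; 1->4 ok
  pos 3: w in {1,4}, choose 4; 4->4 ok
  pos 4: w in {1,4}, choose 4; 4->4 ok
  pos 5: y in {2}, choose 2; 4->2 ok
  pos 6: z in {3,5}, choose 3; 2->3 ok
  pos 7: z in {3,5}, choose 5; 3->5 ok
  pos 8: w in {1,4}, choose 4; 5->4 ok
  pos 9: w in {1,4}, choose 4; 4->4 ok
  pos 10: y in {2}, choose 2; 4->2 ok
  pos 11: z in {3,5}, choose 3; 2->3 ok
  pos 12: z in {3,5}, choose 5; 3->5 ok
  pos 13: y in {2}, choose 2; 5->2 ok
  pos 14: z in {3,5}, choose 3; 2->3 ok
  pos 15: w in {1,4}, choose 1; 3->1 ok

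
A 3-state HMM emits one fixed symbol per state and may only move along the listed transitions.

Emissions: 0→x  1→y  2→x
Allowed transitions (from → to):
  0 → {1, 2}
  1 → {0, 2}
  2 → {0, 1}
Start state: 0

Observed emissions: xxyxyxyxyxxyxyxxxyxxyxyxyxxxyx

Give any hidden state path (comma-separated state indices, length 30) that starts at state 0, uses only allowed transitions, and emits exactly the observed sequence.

  [0] x  {0,2}  => 0  start
  [1] x  {0,2}  => 2  0->2 ok
  [2] y  {1}  => 1  2->1 ok
  [3] x  {0,2}  => 2  1->2 ok
  [4] y  {1}  => 1  2->1 ok
  [5] x  {0,2}  => 2  1->2 ok
  [6] y  {1}  => 1  2->1 ok
  [7] x  {0,2}  => 2  1->2 ok
  [8] y  {1}  => 1  2->1 ok
  [9] x  {0,2}  => 2  1->2 ok
  [10] x  {0,2}  => 0  2->0 ok
  [11] y  {1}  => 1  0->1 ok
  [12] x  {0,2}  => 2  1->2 ok
  [13] y  {1}  => 1  2->1 ok
  [14] x  {0,2}  => 2  1->2 ok
  [15] x  {0,2}  => 0  2->0 ok
  [16] x  {0,2}  => 2  0->2 ok
  [17] y  {1}  => 1  2->1 ok
  [18] x  {0,2}  => 0  1->0 ok
  [19] x  {0,2}  => 2  0->2 ok
  [20] y  {1}  => 1  2->1 ok
  [21] x  {0,2}  => 2  1->2 ok
  [22] y  {1}  => 1  2->1 ok
  [23] x  {0,2}  => 2  1->2 ok
  [24] y  {1}  => 1  2->1 ok
  [25] x  {0,2}  => 0  1->0 ok
  [26] x  {0,2}  => 2  0->2 ok
  [27] x  {0,2}  => 0  2->0 ok
  [28] y  {1}  => 1  0->1 ok
  [29] x  {0,2}  => 2  1->2 ok

0,2,1,2,1,2,1,2,1,2,0,1,2,1,2,0,2,1,0,2,1,2,1,2,1,0,2,0,1,2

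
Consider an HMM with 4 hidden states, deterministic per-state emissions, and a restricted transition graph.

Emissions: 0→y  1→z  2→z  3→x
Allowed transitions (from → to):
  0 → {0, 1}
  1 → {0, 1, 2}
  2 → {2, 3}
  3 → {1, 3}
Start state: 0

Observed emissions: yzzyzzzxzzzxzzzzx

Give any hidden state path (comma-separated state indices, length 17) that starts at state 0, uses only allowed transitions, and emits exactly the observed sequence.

  pos 0: y in {0}, choose 0; start
  pos 1: z in {1,2}, choose 1; 0->1 ok
  pos 2: z in {1,2}, choose 1; 1->1 ok
  pos 3: y in {0}, choose 0; 1->0 ok
  pos 4: z in {1,2}, choose 1; 0->1 ok
  pos 5: z in {1,2}, choose 2; 1->2 ok
  pos 6: z in {1,2}, choose 2; 2->2 ok
  pos 7: x in {3}, choose 3; 2->3 ok
  pos 8: z in {1,2}, choose 1; 3->1 ok
  pos 9: z in {1,2}, choose 1; 1->1 ok
  pos 10: z in {1,2}, choose 2; 1->2 ok
  pos 11: x in {3}, choose 3; 2->3 ok
  pos 12: z in {1,2}, choose 1; 3->1 ok
  pos 13: z in {1,2}, choose 2; 1->2 ok
  pos 14: z in {1,2}, choose 2; 2->2 ok
  pos 15: z in {1,2}, choose 2; 2->2 ok
  pos 16: x in {3}, choose 3; 2->3 ok

0,1,1,0,1,2,2,3,1,1,2,3,1,2,2,2,3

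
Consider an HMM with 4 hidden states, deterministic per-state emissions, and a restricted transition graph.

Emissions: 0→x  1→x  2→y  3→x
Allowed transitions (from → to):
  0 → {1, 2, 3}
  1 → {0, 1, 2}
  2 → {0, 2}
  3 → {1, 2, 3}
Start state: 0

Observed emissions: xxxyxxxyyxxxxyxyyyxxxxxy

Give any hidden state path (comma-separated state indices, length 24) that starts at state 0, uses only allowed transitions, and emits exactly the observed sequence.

0,1,1,2,0,1,0,2,2,0,3,1,1,2,0,2,2,2,0,1,0,1,1,2

  [0] x  {0,1,3}  => 0  start
  [1] x  {0,1,3}  => 1  0->1 ok
  [2] x  {0,1,3}  => 1  1->1 ok
  [3] y  {2}  => 2  1->2 ok
  [4] x  {0,1,3}  => 0  2->0 ok
  [5] x  {0,1,3}  => 1  0->1 ok
  [6] x  {0,1,3}  => 0  1->0 ok
  [7] y  {2}  => 2  0->2 ok
  [8] y  {2}  => 2  2->2 ok
  [9] x  {0,1,3}  => 0  2->0 ok
  [10] x  {0,1,3}  => 3  0->3 ok
  [11] x  {0,1,3}  => 1  3->1 ok
  [12] x  {0,1,3}  => 1  1->1 ok
  [13] y  {2}  => 2  1->2 ok
  [14] x  {0,1,3}  => 0  2->0 ok
  [15] y  {2}  => 2  0->2 ok
  [16] y  {2}  => 2  2->2 ok
  [17] y  {2}  => 2  2->2 ok
  [18] x  {0,1,3}  => 0  2->0 ok
  [19] x  {0,1,3}  => 1  0->1 ok
  [20] x  {0,1,3}  => 0  1->0 ok
  [21] x  {0,1,3}  => 1  0->1 ok
  [22] x  {0,1,3}  => 1  1->1 ok
  [23] y  {2}  => 2  1->2 ok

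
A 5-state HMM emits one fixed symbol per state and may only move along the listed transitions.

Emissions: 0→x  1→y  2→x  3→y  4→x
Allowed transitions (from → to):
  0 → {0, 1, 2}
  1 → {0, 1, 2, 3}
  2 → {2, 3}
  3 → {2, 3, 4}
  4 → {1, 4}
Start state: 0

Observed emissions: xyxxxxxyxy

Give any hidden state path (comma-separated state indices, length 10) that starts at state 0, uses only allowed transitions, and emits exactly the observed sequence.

0,1,0,0,0,0,2,3,4,1

  [0] x  {0,2,4}  => 0  start
  [1] y  {1,3}  => 1  0->1 ok
  [2] x  {0,2,4}  => 0  1->0 ok
  [3] x  {0,2,4}  => 0  0->0 ok
  [4] x  {0,2,4}  => 0  0->0 ok
  [5] x  {0,2,4}  => 0  0->0 ok
  [6] x  {0,2,4}  => 2  0->2 ok
  [7] y  {1,3}  => 3  2->3 ok
  [8] x  {0,2,4}  => 4  3->4 ok
  [9] y  {1,3}  => 1  4->1 ok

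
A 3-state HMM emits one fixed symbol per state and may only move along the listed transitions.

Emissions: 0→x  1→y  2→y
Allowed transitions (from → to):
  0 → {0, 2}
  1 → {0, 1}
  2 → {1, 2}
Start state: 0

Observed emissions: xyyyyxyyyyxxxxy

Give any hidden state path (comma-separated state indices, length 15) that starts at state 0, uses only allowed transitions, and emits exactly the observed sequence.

0,2,2,1,1,0,2,2,2,1,0,0,0,0,2

  [0] x  {0}  => 0  start
  [1] y  {1,2}  => 2  0->2 ok
  [2] y  {1,2}  => 2  2->2 ok
  [3] y  {1,2}  => 1  2->1 ok
  [4] y  {1,2}  => 1  1->1 ok
  [5] x  {0}  => 0  1->0 ok
  [6] y  {1,2}  => 2  0->2 ok
  [7] y  {1,2}  => 2  2->2 ok
  [8] y  {1,2}  => 2  2->2 ok
  [9] y  {1,2}  => 1  2->1 ok
  [10] x  {0}  => 0  1->0 ok
  [11] x  {0}  => 0  0->0 ok
  [12] x  {0}  => 0  0->0 ok
  [13] x  {0}  => 0  0->0 ok
  [14] y  {1,2}  => 2  0->2 ok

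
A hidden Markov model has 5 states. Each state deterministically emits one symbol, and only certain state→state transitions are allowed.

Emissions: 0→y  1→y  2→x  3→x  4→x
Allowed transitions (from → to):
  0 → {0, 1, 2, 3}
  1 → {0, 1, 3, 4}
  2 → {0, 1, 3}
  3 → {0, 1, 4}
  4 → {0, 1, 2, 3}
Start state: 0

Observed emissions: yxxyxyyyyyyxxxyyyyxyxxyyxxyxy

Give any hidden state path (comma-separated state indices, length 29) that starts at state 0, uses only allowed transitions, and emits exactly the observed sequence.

0,3,4,0,3,0,1,0,1,1,1,3,4,3,0,1,1,0,3,0,2,3,0,1,4,3,0,2,0

  pos 0: y in {0,1}, choose 0; start
  pos 1: x in {2,3,4}, choose 3; 0->3 ok
  pos 2: x in {2,3,4}, choose 4; 3->4 ok
  pos 3: y in {0,1}, choose 0; 4->0 ok
  pos 4: x in {2,3,4}, choose 3; 0->3 ok
  pos 5: y in {0,1}, choose 0; 3->0 ok
  pos 6: y in {0,1}, choose 1; 0->1 ok
  pos 7: y in {0,1}, choose 0; 1->0 ok
  pos 8: y in {0,1}, choose 1; 0->1 ok
  pos 9: y in {0,1}, choose 1; 1->1 ok
  pos 10: y in {0,1}, choose 1; 1->1 ok
  pos 11: x in {2,3,4}, choose 3; 1->3 ok
  pos 12: x in {2,3,4}, choose 4; 3->4 ok
  pos 13: x in {2,3,4}, choose 3; 4->3 ok
  pos 14: y in {0,1}, choose 0; 3->0 ok
  pos 15: y in {0,1}, choose 1; 0->1 ok
  pos 16: y in {0,1}, choose 1; 1->1 ok
  pos 17: y in {0,1}, choose 0; 1->0 ok
  pos 18: x in {2,3,4}, choose 3; 0->3 ok
  pos 19: y in {0,1}, choose 0; 3->0 ok
  pos 20: x in {2,3,4}, choose 2; 0->2 ok
  pos 21: x in {2,3,4}, choose 3; 2->3 ok
  pos 22: y in {0,1}, choose 0; 3->0 ok
  pos 23: y in {0,1}, choose 1; 0->1 ok
  pos 24: x in {2,3,4}, choose 4; 1->4 ok
  pos 25: x in {2,3,4}, choose 3; 4->3 ok
  pos 26: y in {0,1}, choose 0; 3->0 ok
  pos 27: x in {2,3,4}, choose 2; 0->2 ok
  pos 28: y in {0,1}, choose 0; 2->0 ok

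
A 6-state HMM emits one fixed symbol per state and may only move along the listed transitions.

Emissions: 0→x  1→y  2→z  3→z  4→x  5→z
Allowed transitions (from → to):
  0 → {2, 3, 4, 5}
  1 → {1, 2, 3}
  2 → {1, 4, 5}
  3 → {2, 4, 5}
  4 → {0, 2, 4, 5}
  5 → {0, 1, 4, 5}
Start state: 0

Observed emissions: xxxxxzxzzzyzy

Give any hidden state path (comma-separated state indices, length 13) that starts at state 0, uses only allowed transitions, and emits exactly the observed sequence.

0,4,0,4,4,5,0,2,5,5,1,2,1

  t0 'x' -> {0,4}, take 0 (start)
  t1 'x' -> {0,4}, take 4 (0->4 ok)
  t2 'x' -> {0,4}, take 0 (4->0 ok)
  t3 'x' -> {0,4}, take 4 (0->4 ok)
  t4 'x' -> {0,4}, take 4 (4->4 ok)
  t5 'z' -> {2,3,5}, take 5 (4->5 ok)
  t6 'x' -> {0,4}, take 0 (5->0 ok)
  t7 'z' -> {2,3,5}, take 2 (0->2 ok)
  t8 'z' -> {2,3,5}, take 5 (2->5 ok)
  t9 'z' -> {2,3,5}, take 5 (5->5 ok)
  t10 'y' -> {1}, take 1 (5->1 ok)
  t11 'z' -> {2,3,5}, take 2 (1->2 ok)
  t12 'y' -> {1}, take 1 (2->1 ok)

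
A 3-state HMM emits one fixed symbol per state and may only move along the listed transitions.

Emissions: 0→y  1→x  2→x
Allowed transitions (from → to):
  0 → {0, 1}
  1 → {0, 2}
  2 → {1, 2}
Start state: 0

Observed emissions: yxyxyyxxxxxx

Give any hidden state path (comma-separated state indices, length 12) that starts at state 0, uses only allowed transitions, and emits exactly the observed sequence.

  0: obs=y cand={0} pick 0 [start]
  1: obs=x cand={1,2} pick 1 [0->1 ok]
  2: obs=y cand={0} pick 0 [1->0 ok]
  3: obs=x cand={1,2} pick 1 [0->1 ok]
  4: obs=y cand={0} pick 0 [1->0 ok]
  5: obs=y cand={0} pick 0 [0->0 ok]
  6: obs=x cand={1,2} pick 1 [0->1 ok]
  7: obs=x cand={1,2} pick 2 [1->2 ok]
  8: obs=x cand={1,2} pick 2 [2->2 ok]
  9: obs=x cand={1,2} pick 2 [2->2 ok]
  10: obs=x cand={1,2} pick 2 [2->2 ok]
  11: obs=x cand={1,2} pick 1 [2->1 ok]

0,1,0,1,0,0,1,2,2,2,2,1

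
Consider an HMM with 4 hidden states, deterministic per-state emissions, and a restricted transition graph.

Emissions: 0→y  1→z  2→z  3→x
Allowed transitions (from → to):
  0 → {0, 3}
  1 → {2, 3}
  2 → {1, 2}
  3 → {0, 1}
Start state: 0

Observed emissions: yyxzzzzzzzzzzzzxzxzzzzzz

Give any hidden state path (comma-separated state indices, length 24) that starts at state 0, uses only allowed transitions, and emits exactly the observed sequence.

  t0 'y' -> {0}, take 0 (start)
  t1 'y' -> {0}, take 0 (0->0 ok)
  t2 'x' -> {3}, take 3 (0->3 ok)
  t3 'z' -> {1,2}, take 1 (3->1 ok)
  t4 'z' -> {1,2}, take 2 (1->2 ok)
  t5 'z' -> {1,2}, take 2 (2->2 ok)
  t6 'z' -> {1,2}, take 2 (2->2 ok)
  t7 'z' -> {1,2}, take 1 (2->1 ok)
  t8 'z' -> {1,2}, take 2 (1->2 ok)
  t9 'z' -> {1,2}, take 2 (2->2 ok)
  t10 'z' -> {1,2}, take 1 (2->1 ok)
  t11 'z' -> {1,2}, take 2 (1->2 ok)
  t12 'z' -> {1,2}, take 1 (2->1 ok)
  t13 'z' -> {1,2}, take 2 (1->2 ok)
  t14 'z' -> {1,2}, take 1 (2->1 ok)
  t15 'x' -> {3}, take 3 (1->3 ok)
  t16 'z' -> {1,2}, take 1 (3->1 ok)
  t17 'x' -> {3}, take 3 (1->3 ok)
  t18 'z' -> {1,2}, take 1 (3->1 ok)
  t19 'z' -> {1,2}, take 2 (1->2 ok)
  t20 'z' -> {1,2}, take 2 (2->2 ok)
  t21 'z' -> {1,2}, take 1 (2->1 ok)
  t22 'z' -> {1,2}, take 2 (1->2 ok)
  t23 'z' -> {1,2}, take 2 (2->2 ok)

0,0,3,1,2,2,2,1,2,2,1,2,1,2,1,3,1,3,1,2,2,1,2,2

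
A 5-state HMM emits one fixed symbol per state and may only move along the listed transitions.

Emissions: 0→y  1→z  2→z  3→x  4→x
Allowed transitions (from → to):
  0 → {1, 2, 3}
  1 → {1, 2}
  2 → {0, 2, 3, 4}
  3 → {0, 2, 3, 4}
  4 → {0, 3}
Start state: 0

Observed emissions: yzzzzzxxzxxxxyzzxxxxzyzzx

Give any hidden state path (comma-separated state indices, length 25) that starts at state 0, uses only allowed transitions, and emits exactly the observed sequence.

  [0] y  {0}  => 0  start
  [1] z  {1,2}  => 1  0->1 ok
  [2] z  {1,2}  => 1  1->1 ok
  [3] z  {1,2}  => 1  1->1 ok
  [4] z  {1,2}  => 2  1->2 ok
  [5] z  {1,2}  => 2  2->2 ok
  [6] x  {3,4}  => 4  2->4 ok
  [7] x  {3,4}  => 3  4->3 ok
  [8] z  {1,2}  => 2  3->2 ok
  [9] x  {3,4}  => 4  2->4 ok
  [10] x  {3,4}  => 3  4->3 ok
  [11] x  {3,4}  => 4  3->4 ok
  [12] x  {3,4}  => 3  4->3 ok
  [13] y  {0}  => 0  3->0 ok
  [14] z  {1,2}  => 2  0->2 ok
  [15] z  {1,2}  => 2  2->2 ok
  [16] x  {3,4}  => 4  2->4 ok
  [17] x  {3,4}  => 3  4->3 ok
  [18] x  {3,4}  => 4  3->4 ok
  [19] x  {3,4}  => 3  4->3 ok
  [20] z  {1,2}  => 2  3->2 ok
  [21] y  {0}  => 0  2->0 ok
  [22] z  {1,2}  => 1  0->1 ok
  [23] z  {1,2}  => 2  1->2 ok
  [24] x  {3,4}  => 3  2->3 ok

0,1,1,1,2,2,4,3,2,4,3,4,3,0,2,2,4,3,4,3,2,0,1,2,3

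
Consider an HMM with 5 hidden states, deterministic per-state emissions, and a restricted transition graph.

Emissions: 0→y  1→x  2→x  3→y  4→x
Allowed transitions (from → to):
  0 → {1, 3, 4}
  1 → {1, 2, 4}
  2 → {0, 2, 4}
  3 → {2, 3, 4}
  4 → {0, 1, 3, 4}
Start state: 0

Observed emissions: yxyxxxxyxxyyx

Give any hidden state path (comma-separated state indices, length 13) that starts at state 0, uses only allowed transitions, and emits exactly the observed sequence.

  [0] y  {0,3}  => 0  start
  [1] x  {1,2,4}  => 4  0->4 ok
  [2] y  {0,3}  => 0  4->0 ok
  [3] x  {1,2,4}  => 4  0->4 ok
  [4] x  {1,2,4}  => 1  4->1 ok
  [5] x  {1,2,4}  => 1  1->1 ok
  [6] x  {1,2,4}  => 2  1->2 ok
  [7] y  {0,3}  => 0  2->0 ok
  [8] x  {1,2,4}  => 1  0->1 ok
  [9] x  {1,2,4}  => 4  1->4 ok
  [10] y  {0,3}  => 3  4->3 ok
  [11] y  {0,3}  => 3  3->3 ok
  [12] x  {1,2,4}  => 2  3->2 ok

0,4,0,4,1,1,2,0,1,4,3,3,2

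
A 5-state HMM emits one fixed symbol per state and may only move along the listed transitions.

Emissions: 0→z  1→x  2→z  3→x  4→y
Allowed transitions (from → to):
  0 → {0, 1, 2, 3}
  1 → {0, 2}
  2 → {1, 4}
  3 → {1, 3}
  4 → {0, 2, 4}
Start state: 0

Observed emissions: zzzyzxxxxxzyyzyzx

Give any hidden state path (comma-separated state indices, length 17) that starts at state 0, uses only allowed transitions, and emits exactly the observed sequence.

  [0] z  {0,2}  => 0  start
  [1] z  {0,2}  => 0  0->0 ok
  [2] z  {0,2}  => 2  0->2 ok
  [3] y  {4}  => 4  2->4 ok
  [4] z  {0,2}  => 0  4->0 ok
  [5] x  {1,3}  => 3  0->3 ok
  [6] x  {1,3}  => 3  3->3 ok
  [7] x  {1,3}  => 3  3->3 ok
  [8] x  {1,3}  => 3  3->3 ok
  [9] x  {1,3}  => 1  3->1 ok
  [10] z  {0,2}  => 2  1->2 ok
  [11] y  {4}  => 4  2->4 ok
  [12] y  {4}  => 4  4->4 ok
  [13] z  {0,2}  => 2  4->2 ok
  [14] y  {4}  => 4  2->4 ok
  [15] z  {0,2}  => 0  4->0 ok
  [16] x  {1,3}  => 1  0->1 ok

0,0,2,4,0,3,3,3,3,1,2,4,4,2,4,0,1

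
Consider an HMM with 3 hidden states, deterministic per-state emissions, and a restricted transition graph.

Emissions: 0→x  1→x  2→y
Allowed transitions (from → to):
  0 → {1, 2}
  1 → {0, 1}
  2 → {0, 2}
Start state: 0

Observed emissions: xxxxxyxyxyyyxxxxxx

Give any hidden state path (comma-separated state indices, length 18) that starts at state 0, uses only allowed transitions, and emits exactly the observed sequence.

0,1,1,1,0,2,0,2,0,2,2,2,0,1,1,0,1,1

  pos 0: x in {0,1}, choose 0; start
  pos 1: x in {0,1}, choose 1; 0->1 ok
  pos 2: x in {0,1}, choose 1; 1->1 ok
  pos 3: x in {0,1}, choose 1; 1->1 ok
  pos 4: x in {0,1}, choose 0; 1->0 ok
  pos 5: y in {2}, choose 2; 0->2 ok
  pos 6: x in {0,1}, choose 0; 2->0 ok
  pos 7: y in {2}, choose 2; 0->2 ok
  pos 8: x in {0,1}, choose 0; 2->0 ok
  pos 9: y in {2}, choose 2; 0->2 ok
  pos 10: y in {2}, choose 2; 2->2 ok
  pos 11: y in {2}, choose 2; 2->2 ok
  pos 12: x in {0,1}, choose 0; 2->0 ok
  pos 13: x in {0,1}, choose 1; 0->1 ok
  pos 14: x in {0,1}, choose 1; 1->1 ok
  pos 15: x in {0,1}, choose 0; 1->0 ok
  pos 16: x in {0,1}, choose 1; 0->1 ok
  pos 17: x in {0,1}, choose 1; 1->1 ok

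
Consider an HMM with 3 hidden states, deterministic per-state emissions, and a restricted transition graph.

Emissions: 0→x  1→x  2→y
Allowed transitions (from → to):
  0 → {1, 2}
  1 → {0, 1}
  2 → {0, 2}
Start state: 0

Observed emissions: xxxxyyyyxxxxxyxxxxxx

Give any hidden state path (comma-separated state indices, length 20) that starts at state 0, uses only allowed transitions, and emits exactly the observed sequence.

  0: obs=x cand={0,1} pick 0 [start]
  1: obs=x cand={0,1} pick 1 [0->1 ok]
  2: obs=x cand={0,1} pick 1 [1->1 ok]
  3: obs=x cand={0,1} pick 0 [1->0 ok]
  4: obs=y cand={2} pick 2 [0->2 ok]
  5: obs=y cand={2} pick 2 [2->2 ok]
  6: obs=y cand={2} pick 2 [2->2 ok]
  7: obs=y cand={2} pick 2 [2->2 ok]
  8: obs=x cand={0,1} pick 0 [2->0 ok]
  9: obs=x cand={0,1} pick 1 [0->1 ok]
  10: obs=x cand={0,1} pick 0 [1->0 ok]
  11: obs=x cand={0,1} pick 1 [0->1 ok]
  12: obs=x cand={0,1} pick 0 [1->0 ok]
  13: obs=y cand={2} pick 2 [0->2 ok]
  14: obs=x cand={0,1} pick 0 [2->0 ok]
  15: obs=x cand={0,1} pick 1 [0->1 ok]
  16: obs=x cand={0,1} pick 0 [1->0 ok]
  17: obs=x cand={0,1} pick 1 [0->1 ok]
  18: obs=x cand={0,1} pick 1 [1->1 ok]
  19: obs=x cand={0,1} pick 0 [1->0 ok]

0,1,1,0,2,2,2,2,0,1,0,1,0,2,0,1,0,1,1,0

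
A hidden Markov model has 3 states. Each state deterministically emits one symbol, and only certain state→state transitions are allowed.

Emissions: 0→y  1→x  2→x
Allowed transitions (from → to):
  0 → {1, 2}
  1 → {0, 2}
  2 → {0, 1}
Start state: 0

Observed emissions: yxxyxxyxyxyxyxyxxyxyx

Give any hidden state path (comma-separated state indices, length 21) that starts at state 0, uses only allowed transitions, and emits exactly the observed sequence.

0,2,1,0,2,1,0,2,0,2,0,2,0,1,0,2,1,0,2,0,2

  t0 'y' -> {0}, take 0 (start)
  t1 'x' -> {1,2}, take 2 (0->2 ok)
  t2 'x' -> {1,2}, take 1 (2->1 ok)
  t3 'y' -> {0}, take 0 (1->0 ok)
  t4 'x' -> {1,2}, take 2 (0->2 ok)
  t5 'x' -> {1,2}, take 1 (2->1 ok)
  t6 'y' -> {0}, take 0 (1->0 ok)
  t7 'x' -> {1,2}, take 2 (0->2 ok)
  t8 'y' -> {0}, take 0 (2->0 ok)
  t9 'x' -> {1,2}, take 2 (0->2 ok)
  t10 'y' -> {0}, take 0 (2->0 ok)
  t11 'x' -> {1,2}, take 2 (0->2 ok)
  t12 'y' -> {0}, take 0 (2->0 ok)
  t13 'x' -> {1,2}, take 1 (0->1 ok)
  t14 'y' -> {0}, take 0 (1->0 ok)
  t15 'x' -> {1,2}, take 2 (0->2 ok)
  t16 'x' -> {1,2}, take 1 (2->1 ok)
  t17 'y' -> {0}, take 0 (1->0 ok)
  t18 'x' -> {1,2}, take 2 (0->2 ok)
  t19 'y' -> {0}, take 0 (2->0 ok)
  t20 'x' -> {1,2}, take 2 (0->2 ok)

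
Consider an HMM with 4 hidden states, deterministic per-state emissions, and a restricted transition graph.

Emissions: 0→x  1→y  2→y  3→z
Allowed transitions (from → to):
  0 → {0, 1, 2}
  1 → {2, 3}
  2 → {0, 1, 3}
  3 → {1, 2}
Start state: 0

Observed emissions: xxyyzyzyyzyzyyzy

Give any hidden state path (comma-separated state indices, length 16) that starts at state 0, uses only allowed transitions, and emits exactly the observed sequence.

0,0,2,1,3,1,3,1,2,3,2,3,2,1,3,1

  pos 0: x in {0}, choose 0; start
  pos 1: x in {0}, choose 0; 0->0 ok
  pos 2: y in {1,2}, choose 2; 0->2 ok
  pos 3: y in {1,2}, choose 1; 2->1 ok
  pos 4: z in {3}, choose 3; 1->3 ok
  pos 5: y in {1,2}, choose 1; 3->1 ok
  pos 6: z in {3}, choose 3; 1->3 ok
  pos 7: y in {1,2}, choose 1; 3->1 ok
  pos 8: y in {1,2}, choose 2; 1->2 ok
  pos 9: z in {3}, choose 3; 2->3 ok
  pos 10: y in {1,2}, choose 2; 3->2 ok
  pos 11: z in {3}, choose 3; 2->3 ok
  pos 12: y in {1,2}, choose 2; 3->2 ok
  pos 13: y in {1,2}, choose 1; 2->1 ok
  pos 14: z in {3}, choose 3; 1->3 ok
  pos 15: y in {1,2}, choose 1; 3->1 ok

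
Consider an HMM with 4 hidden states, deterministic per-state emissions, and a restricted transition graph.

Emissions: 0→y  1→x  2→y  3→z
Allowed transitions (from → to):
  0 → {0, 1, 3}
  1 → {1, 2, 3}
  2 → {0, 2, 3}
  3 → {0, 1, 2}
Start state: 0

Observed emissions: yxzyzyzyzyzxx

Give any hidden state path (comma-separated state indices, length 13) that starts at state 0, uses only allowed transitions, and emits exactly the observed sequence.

0,1,3,2,3,2,3,0,3,0,3,1,1

  t0 'y' -> {0,2}, take 0 (start)
  t1 'x' -> {1}, take 1 (0->1 ok)
  t2 'z' -> {3}, take 3 (1->3 ok)
  t3 'y' -> {0,2}, take 2 (3->2 ok)
  t4 'z' -> {3}, take 3 (2->3 ok)
  t5 'y' -> {0,2}, take 2 (3->2 ok)
  t6 'z' -> {3}, take 3 (2->3 ok)
  t7 'y' -> {0,2}, take 0 (3->0 ok)
  t8 'z' -> {3}, take 3 (0->3 ok)
  t9 'y' -> {0,2}, take 0 (3->0 ok)
  t10 'z' -> {3}, take 3 (0->3 ok)
  t11 'x' -> {1}, take 1 (3->1 ok)
  t12 'x' -> {1}, take 1 (1->1 ok)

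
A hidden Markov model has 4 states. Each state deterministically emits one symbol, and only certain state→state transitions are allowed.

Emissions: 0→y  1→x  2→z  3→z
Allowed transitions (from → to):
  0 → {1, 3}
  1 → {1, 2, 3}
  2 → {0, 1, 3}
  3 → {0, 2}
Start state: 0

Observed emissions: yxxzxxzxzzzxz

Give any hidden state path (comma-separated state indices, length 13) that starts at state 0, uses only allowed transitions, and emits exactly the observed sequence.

  0: obs=y cand={0} pick 0 [start]
  1: obs=x cand={1} pick 1 [0->1 ok]
  2: obs=x cand={1} pick 1 [1->1 ok]
  3: obs=z cand={2,3} pick 2 [1->2 ok]
  4: obs=x cand={1} pick 1 [2->1 ok]
  5: obs=x cand={1} pick 1 [1->1 ok]
  6: obs=z cand={2,3} pick 2 [1->2 ok]
  7: obs=x cand={1} pick 1 [2->1 ok]
  8: obs=z cand={2,3} pick 2 [1->2 ok]
  9: obs=z cand={2,3} pick 3 [2->3 ok]
  10: obs=z cand={2,3} pick 2 [3->2 ok]
  11: obs=x cand={1} pick 1 [2->1 ok]
  12: obs=z cand={2,3} pick 2 [1->2 ok]

0,1,1,2,1,1,2,1,2,3,2,1,2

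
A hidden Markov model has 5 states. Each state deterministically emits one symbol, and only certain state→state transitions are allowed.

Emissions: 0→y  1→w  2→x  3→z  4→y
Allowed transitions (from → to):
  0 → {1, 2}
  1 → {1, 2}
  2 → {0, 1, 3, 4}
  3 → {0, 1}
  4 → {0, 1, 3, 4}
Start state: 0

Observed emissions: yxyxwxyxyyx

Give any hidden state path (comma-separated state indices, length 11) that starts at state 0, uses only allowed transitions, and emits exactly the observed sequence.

  0: obs=y cand={0,4} pick 0 [start]
  1: obs=x cand={2} pick 2 [0->2 ok]
  2: obs=y cand={0,4} pick 0 [2->0 ok]
  3: obs=x cand={2} pick 2 [0->2 ok]
  4: obs=w cand={1} pick 1 [2->1 ok]
  5: obs=x cand={2} pick 2 [1->2 ok]
  6: obs=y cand={0,4} pick 0 [2->0 ok]
  7: obs=x cand={2} pick 2 [0->2 ok]
  8: obs=y cand={0,4} pick 4 [2->4 ok]
  9: obs=y cand={0,4} pick 0 [4->0 ok]
  10: obs=x cand={2} pick 2 [0->2 ok]

0,2,0,2,1,2,0,2,4,0,2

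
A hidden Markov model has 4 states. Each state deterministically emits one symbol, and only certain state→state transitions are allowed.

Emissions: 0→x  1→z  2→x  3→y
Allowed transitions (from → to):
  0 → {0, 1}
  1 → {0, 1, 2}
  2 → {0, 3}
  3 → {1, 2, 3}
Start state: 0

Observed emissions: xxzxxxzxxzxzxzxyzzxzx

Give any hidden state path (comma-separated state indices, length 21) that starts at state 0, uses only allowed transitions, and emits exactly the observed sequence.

0,0,1,0,0,0,1,0,0,1,0,1,0,1,2,3,1,1,0,1,2

  0: obs=x cand={0,2} pick 0 [start]
  1: obs=x cand={0,2} pick 0 [0->0 ok]
  2: obs=z cand={1} pick 1 [0->1 ok]
  3: obs=x cand={0,2} pick 0 [1->0 ok]
  4: obs=x cand={0,2} pick 0 [0->0 ok]
  5: obs=x cand={0,2} pick 0 [0->0 ok]
  6: obs=z cand={1} pick 1 [0->1 ok]
  7: obs=x cand={0,2} pick 0 [1->0 ok]
  8: obs=x cand={0,2} pick 0 [0->0 ok]
  9: obs=z cand={1} pick 1 [0->1 ok]
  10: obs=x cand={0,2} pick 0 [1->0 ok]
  11: obs=z cand={1} pick 1 [0->1 ok]
  12: obs=x cand={0,2} pick 0 [1->0 ok]
  13: obs=z cand={1} pick 1 [0->1 ok]
  14: obs=x cand={0,2} pick 2 [1->2 ok]
  15: obs=y cand={3} pick 3 [2->3 ok]
  16: obs=z cand={1} pick 1 [3->1 ok]
  17: obs=z cand={1} pick 1 [1->1 ok]
  18: obs=x cand={0,2} pick 0 [1->0 ok]
  19: obs=z cand={1} pick 1 [0->1 ok]
  20: obs=x cand={0,2} pick 2 [1->2 ok]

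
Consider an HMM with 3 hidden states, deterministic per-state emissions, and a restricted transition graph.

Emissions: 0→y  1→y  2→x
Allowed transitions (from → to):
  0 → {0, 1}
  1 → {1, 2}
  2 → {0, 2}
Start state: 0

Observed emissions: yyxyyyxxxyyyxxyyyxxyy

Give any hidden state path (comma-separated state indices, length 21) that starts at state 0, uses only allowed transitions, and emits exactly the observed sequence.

0,1,2,0,0,1,2,2,2,0,0,1,2,2,0,0,1,2,2,0,1

  0: obs=y cand={0,1} pick 0 [start]
  1: obs=y cand={0,1} pick 1 [0->1 ok]
  2: obs=x cand={2} pick 2 [1->2 ok]
  3: obs=y cand={0,1} pick 0 [2->0 ok]
  4: obs=y cand={0,1} pick 0 [0->0 ok]
  5: obs=y cand={0,1} pick 1 [0->1 ok]
  6: obs=x cand={2} pick 2 [1->2 ok]
  7: obs=x cand={2} pick 2 [2->2 ok]
  8: obs=x cand={2} pick 2 [2->2 ok]
  9: obs=y cand={0,1} pick 0 [2->0 ok]
  10: obs=y cand={0,1} pick 0 [0->0 ok]
  11: obs=y cand={0,1} pick 1 [0->1 ok]
  12: obs=x cand={2} pick 2 [1->2 ok]
  13: obs=x cand={2} pick 2 [2->2 ok]
  14: obs=y cand={0,1} pick 0 [2->0 ok]
  15: obs=y cand={0,1} pick 0 [0->0 ok]
  16: obs=y cand={0,1} pick 1 [0->1 ok]
  17: obs=x cand={2} pick 2 [1->2 ok]
  18: obs=x cand={2} pick 2 [2->2 ok]
  19: obs=y cand={0,1} pick 0 [2->0 ok]
  20: obs=y cand={0,1} pick 1 [0->1 ok]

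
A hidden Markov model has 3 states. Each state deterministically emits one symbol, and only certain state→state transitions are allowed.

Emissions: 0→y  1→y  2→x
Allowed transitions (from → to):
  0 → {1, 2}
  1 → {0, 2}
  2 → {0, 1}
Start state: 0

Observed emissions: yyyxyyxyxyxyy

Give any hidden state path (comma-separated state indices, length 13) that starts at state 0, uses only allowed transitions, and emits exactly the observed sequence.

0,1,0,2,0,1,2,1,2,0,2,0,1

  t0 'y' -> {0,1}, take 0 (start)
  t1 'y' -> {0,1}, take 1 (0->1 ok)
  t2 'y' -> {0,1}, take 0 (1->0 ok)
  t3 'x' -> {2}, take 2 (0->2 ok)
  t4 'y' -> {0,1}, take 0 (2->0 ok)
  t5 'y' -> {0,1}, take 1 (0->1 ok)
  t6 'x' -> {2}, take 2 (1->2 ok)
  t7 'y' -> {0,1}, take 1 (2->1 ok)
  t8 'x' -> {2}, take 2 (1->2 ok)
  t9 'y' -> {0,1}, take 0 (2->0 ok)
  t10 'x' -> {2}, take 2 (0->2 ok)
  t11 'y' -> {0,1}, take 0 (2->0 ok)
  t12 'y' -> {0,1}, take 1 (0->1 ok)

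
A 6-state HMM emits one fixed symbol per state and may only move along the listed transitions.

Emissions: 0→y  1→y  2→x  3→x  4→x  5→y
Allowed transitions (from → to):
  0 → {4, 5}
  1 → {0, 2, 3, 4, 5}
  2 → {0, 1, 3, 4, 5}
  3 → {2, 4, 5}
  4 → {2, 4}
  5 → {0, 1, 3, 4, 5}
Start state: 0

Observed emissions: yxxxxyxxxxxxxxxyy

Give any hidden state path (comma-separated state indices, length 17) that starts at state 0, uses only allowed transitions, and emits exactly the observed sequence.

  pos 0: y in {0,1,5}, choose 0; start
  pos 1: x in {2,3,4}, choose 4; 0->4 ok
  pos 2: x in {2,3,4}, choose 2; 4->2 ok
  pos 3: x in {2,3,4}, choose 3; 2->3 ok
  pos 4: x in {2,3,4}, choose 2; 3->2 ok
  pos 5: y in {0,1,5}, choose 5; 2->5 ok
  pos 6: x in {2,3,4}, choose 4; 5->4 ok
  pos 7: x in {2,3,4}, choose 4; 4->4 ok
  pos 8: x in {2,3,4}, choose 4; 4->4 ok
  pos 9: x in {2,3,4}, choose 4; 4->4 ok
  pos 10: x in {2,3,4}, choose 4; 4->4 ok
  pos 11: x in {2,3,4}, choose 2; 4->2 ok
  pos 12: x in {2,3,4}, choose 4; 2->4 ok
  pos 13: x in {2,3,4}, choose 4; 4->4 ok
  pos 14: x in {2,3,4}, choose 2; 4->2 ok
  pos 15: y in {0,1,5}, choose 1; 2->1 ok
  pos 16: y in {0,1,5}, choose 5; 1->5 ok

0,4,2,3,2,5,4,4,4,4,4,2,4,4,2,1,5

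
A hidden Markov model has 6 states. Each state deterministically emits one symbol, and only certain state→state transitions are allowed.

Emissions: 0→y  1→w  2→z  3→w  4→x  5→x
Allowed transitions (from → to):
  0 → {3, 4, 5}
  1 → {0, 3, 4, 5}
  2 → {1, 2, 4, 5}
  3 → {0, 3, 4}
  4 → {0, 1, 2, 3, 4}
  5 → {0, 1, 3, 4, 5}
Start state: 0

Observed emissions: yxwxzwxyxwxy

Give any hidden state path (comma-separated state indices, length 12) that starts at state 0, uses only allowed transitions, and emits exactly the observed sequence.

0,4,3,4,2,1,5,0,5,3,4,0

  t0 'y' -> {0}, take 0 (start)
  t1 'x' -> {4,5}, take 4 (0->4 ok)
  t2 'w' -> {1,3}, take 3 (4->3 ok)
  t3 'x' -> {4,5}, take 4 (3->4 ok)
  t4 'z' -> {2}, take 2 (4->2 ok)
  t5 'w' -> {1,3}, take 1 (2->1 ok)
  t6 'x' -> {4,5}, take 5 (1->5 ok)
  t7 'y' -> {0}, take 0 (5->0 ok)
  t8 'x' -> {4,5}, take 5 (0->5 ok)
  t9 'w' -> {1,3}, take 3 (5->3 ok)
  t10 'x' -> {4,5}, take 4 (3->4 ok)
  t11 'y' -> {0}, take 0 (4->0 ok)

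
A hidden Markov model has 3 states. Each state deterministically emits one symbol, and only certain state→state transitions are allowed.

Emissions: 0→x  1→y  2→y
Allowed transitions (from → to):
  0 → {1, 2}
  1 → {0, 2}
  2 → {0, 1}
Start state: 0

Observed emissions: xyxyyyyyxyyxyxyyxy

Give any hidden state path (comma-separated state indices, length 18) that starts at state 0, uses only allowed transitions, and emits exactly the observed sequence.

  pos 0: x in {0}, choose 0; start
  pos 1: y in {1,2}, choose 2; 0->2 ok
  pos 2: x in {0}, choose 0; 2->0 ok
  pos 3: y in {1,2}, choose 2; 0->2 ok
  pos 4: y in {1,2}, choose 1; 2->1 ok
  pos 5: y in {1,2}, choose 2; 1->2 ok
  pos 6: y in {1,2}, choose 1; 2->1 ok
  pos 7: y in {1,2}, choose 2; 1->2 ok
  pos 8: x in {0}, choose 0; 2->0 ok
  pos 9: y in {1,2}, choose 2; 0->2 ok
  pos 10: y in {1,2}, choose 1; 2->1 ok
  pos 11: x in {0}, choose 0; 1->0 ok
  pos 12: y in {1,2}, choose 2; 0->2 ok
  pos 13: x in {0}, choose 0; 2->0 ok
  pos 14: y in {1,2}, choose 1; 0->1 ok
  pos 15: y in {1,2}, choose 2; 1->2 ok
  pos 16: x in {0}, choose 0; 2->0 ok
  pos 17: y in {1,2}, choose 2; 0->2 ok

0,2,0,2,1,2,1,2,0,2,1,0,2,0,1,2,0,2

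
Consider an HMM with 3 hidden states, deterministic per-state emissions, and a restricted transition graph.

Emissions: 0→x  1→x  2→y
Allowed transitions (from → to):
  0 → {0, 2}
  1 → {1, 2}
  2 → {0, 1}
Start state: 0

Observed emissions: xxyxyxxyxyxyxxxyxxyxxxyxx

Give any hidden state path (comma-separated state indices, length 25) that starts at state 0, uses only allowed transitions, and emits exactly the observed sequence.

0,0,2,1,2,0,0,2,1,2,0,2,1,1,1,2,0,0,2,0,0,0,2,1,1

  pos 0: x in {0,1}, choose 0; start
  pos 1: x in {0,1}, choose 0; 0->0 ok
  pos 2: y in {2}, choose 2; 0->2 ok
  pos 3: x in {0,1}, choose 1; 2->1 ok
  pos 4: y in {2}, choose 2; 1->2 ok
  pos 5: x in {0,1}, choose 0; 2->0 ok
  pos 6: x in {0,1}, choose 0; 0->0 ok
  pos 7: y in {2}, choose 2; 0->2 ok
  pos 8: x in {0,1}, choose 1; 2->1 ok
  pos 9: y in {2}, choose 2; 1->2 ok
  pos 10: x in {0,1}, choose 0; 2->0 ok
  pos 11: y in {2}, choose 2; 0->2 ok
  pos 12: x in {0,1}, choose 1; 2->1 ok
  pos 13: x in {0,1}, choose 1; 1->1 ok
  pos 14: x in {0,1}, choose 1; 1->1 ok
  pos 15: y in {2}, choose 2; 1->2 ok
  pos 16: x in {0,1}, choose 0; 2->0 ok
  pos 17: x in {0,1}, choose 0; 0->0 ok
  pos 18: y in {2}, choose 2; 0->2 ok
  pos 19: x in {0,1}, choose 0; 2->0 ok
  pos 20: x in {0,1}, choose 0; 0->0 ok
  pos 21: x in {0,1}, choose 0; 0->0 ok
  pos 22: y in {2}, choose 2; 0->2 ok
  pos 23: x in {0,1}, choose 1; 2->1 ok
  pos 24: x in {0,1}, choose 1; 1->1 ok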